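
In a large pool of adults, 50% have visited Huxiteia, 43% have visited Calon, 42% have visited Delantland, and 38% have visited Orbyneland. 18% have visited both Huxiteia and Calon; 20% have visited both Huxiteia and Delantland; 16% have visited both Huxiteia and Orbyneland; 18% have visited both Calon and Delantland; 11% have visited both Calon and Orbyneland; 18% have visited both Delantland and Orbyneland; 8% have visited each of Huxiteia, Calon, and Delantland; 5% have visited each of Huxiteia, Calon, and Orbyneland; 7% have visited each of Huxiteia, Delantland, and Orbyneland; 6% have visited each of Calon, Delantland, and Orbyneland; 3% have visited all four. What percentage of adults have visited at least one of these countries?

95%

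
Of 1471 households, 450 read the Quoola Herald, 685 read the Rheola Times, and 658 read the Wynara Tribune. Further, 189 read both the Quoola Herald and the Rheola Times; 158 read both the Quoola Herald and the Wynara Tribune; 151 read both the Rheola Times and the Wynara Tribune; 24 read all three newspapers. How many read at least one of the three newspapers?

1319

By inclusion-exclusion,
|at least one| = 450 + 685 + 658 − 189 − 158 − 151 + 24 = 1319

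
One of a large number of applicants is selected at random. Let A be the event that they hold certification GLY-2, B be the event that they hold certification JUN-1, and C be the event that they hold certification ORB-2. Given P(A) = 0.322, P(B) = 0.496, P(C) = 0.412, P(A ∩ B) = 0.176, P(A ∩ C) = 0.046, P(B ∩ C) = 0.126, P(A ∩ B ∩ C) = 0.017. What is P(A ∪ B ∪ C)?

0.899

By inclusion–exclusion:
P(A ∪ B ∪ C) = 0.322 + 0.496 + 0.412 − 0.176 − 0.046 − 0.126 + 0.017 = 0.899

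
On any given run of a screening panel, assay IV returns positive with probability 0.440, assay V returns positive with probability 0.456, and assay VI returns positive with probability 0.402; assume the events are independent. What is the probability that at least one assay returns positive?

P(none) = (1 − 0.440) × (1 − 0.456) × (1 − 0.402) = 0.560 × 0.544 × 0.598 = 0.18217472
P(at least one) = 1 − 0.18217472 = 0.81782528

0.81782528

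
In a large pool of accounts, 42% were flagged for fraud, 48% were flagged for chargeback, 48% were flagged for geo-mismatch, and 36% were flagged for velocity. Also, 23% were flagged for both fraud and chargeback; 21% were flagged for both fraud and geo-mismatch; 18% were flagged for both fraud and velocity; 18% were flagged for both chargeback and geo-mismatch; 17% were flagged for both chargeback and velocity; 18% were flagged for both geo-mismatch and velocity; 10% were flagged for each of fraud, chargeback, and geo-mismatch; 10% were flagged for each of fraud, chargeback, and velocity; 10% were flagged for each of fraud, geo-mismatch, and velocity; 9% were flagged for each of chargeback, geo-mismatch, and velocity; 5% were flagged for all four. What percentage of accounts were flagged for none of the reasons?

7%

P(at least one) = 42 + 48 + 48 + 36 − 23 − 21 − 18 − 18 − 17 − 18 + 10 + 10 + 10 + 9 − 5 = 93%
P(none) = 100% − 93% = 7%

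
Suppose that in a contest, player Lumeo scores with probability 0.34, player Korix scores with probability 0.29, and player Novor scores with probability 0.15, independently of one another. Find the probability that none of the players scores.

0.39831

P(none) = (1 − 0.34) × (1 − 0.29) × (1 − 0.15) = 0.66 × 0.71 × 0.85 = 0.39831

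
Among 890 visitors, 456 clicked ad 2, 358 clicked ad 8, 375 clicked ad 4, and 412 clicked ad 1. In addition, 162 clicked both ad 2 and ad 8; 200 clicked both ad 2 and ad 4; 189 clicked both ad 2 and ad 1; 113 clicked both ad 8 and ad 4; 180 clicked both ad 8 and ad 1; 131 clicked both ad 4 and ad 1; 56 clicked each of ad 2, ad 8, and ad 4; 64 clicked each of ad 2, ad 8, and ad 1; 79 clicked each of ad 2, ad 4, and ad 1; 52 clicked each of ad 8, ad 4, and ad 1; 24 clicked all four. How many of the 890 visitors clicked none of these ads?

37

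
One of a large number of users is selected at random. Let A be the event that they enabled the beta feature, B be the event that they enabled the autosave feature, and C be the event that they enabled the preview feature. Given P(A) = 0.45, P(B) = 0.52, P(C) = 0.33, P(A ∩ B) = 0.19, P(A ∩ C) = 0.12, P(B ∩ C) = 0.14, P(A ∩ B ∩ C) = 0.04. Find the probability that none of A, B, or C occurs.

Inclusion–exclusion gives
P(A ∪ B ∪ C) = 0.45 + 0.52 + 0.33 − 0.19 − 0.12 − 0.14 + 0.04 = 0.89
P(none) = 1 − 0.89 = 0.11

0.11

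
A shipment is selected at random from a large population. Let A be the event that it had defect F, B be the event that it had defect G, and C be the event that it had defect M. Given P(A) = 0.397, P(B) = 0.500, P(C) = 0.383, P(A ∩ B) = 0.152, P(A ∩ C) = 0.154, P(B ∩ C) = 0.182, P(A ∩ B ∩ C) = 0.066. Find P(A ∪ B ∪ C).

By inclusion-exclusion,
P(A ∪ B ∪ C) = 0.397 + 0.500 + 0.383 − 0.152 − 0.154 − 0.182 + 0.066 = 0.858

0.858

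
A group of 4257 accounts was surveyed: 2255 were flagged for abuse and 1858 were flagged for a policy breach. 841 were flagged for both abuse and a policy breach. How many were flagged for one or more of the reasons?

3272

N(≥1) = 2255 + 1858 − 841 = 3272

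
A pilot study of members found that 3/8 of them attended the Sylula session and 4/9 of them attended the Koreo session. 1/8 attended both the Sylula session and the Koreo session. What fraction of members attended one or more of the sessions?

25/36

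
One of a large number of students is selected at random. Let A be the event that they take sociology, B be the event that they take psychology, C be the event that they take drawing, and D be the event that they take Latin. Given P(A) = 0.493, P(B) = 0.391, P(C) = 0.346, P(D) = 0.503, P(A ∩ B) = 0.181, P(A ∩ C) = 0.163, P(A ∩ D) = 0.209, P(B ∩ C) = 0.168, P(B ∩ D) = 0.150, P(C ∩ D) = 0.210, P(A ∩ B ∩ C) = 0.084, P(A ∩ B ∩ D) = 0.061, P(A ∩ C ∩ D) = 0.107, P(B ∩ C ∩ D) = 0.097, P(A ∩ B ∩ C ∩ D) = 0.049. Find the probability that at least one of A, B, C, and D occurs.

P(A ∪ B ∪ C ∪ D) = 0.493 + 0.391 + 0.346 + 0.503 − 0.181 − 0.163 − 0.209 − 0.168 − 0.150 − 0.210 + 0.084 + 0.061 + 0.107 + 0.097 − 0.049 = 0.952

0.952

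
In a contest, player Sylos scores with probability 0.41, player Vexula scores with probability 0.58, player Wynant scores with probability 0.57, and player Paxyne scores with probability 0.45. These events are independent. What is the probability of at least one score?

0.9413953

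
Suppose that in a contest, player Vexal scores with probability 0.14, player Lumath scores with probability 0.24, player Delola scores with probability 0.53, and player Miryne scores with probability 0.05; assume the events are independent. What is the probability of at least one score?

0.7081676

Independence gives P(none) = ∏(1 − pᵢ).
P(none) = (1 − 0.14) × (1 − 0.24) × (1 − 0.53) × (1 − 0.05) = 0.86 × 0.76 × 0.47 × 0.95 = 0.2918324
P(at least one) = 1 − 0.2918324 = 0.7081676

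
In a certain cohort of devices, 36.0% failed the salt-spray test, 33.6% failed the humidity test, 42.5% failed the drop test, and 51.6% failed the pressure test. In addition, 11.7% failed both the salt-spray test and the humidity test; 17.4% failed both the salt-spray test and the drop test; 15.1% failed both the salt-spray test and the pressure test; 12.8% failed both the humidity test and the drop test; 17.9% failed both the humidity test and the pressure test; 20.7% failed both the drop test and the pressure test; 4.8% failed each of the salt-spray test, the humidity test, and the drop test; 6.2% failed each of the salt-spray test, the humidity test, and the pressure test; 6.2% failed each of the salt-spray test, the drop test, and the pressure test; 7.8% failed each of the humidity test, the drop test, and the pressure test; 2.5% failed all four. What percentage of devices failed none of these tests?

By inclusion-exclusion,
P(union) = 36.0 + 33.6 + 42.5 + 51.6 − 11.7 − 17.4 − 15.1 − 12.8 − 17.9 − 20.7 + 4.8 + 6.2 + 6.2 + 7.8 − 2.5 = 90.6%
P(none) = 100% − 90.6% = 9.4%

9.4%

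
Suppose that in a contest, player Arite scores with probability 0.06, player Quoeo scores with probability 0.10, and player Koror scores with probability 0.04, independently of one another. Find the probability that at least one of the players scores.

Since the events are independent, P(none) is the product of the individual non-occurrence probabilities.
P(none) = (1 − 0.06) × (1 − 0.10) × (1 − 0.04) = 0.94 × 0.90 × 0.96 = 0.81216
P(at least one) = 1 − 0.81216 = 0.18784

0.18784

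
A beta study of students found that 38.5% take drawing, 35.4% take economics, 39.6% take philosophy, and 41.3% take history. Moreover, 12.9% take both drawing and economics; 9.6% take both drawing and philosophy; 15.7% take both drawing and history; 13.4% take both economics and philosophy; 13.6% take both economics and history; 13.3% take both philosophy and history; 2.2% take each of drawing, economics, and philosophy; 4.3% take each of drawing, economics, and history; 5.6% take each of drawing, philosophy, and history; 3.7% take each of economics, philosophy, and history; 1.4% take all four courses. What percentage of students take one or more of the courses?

90.7%

P(≥1) = 38.5 + 35.4 + 39.6 + 41.3 − 12.9 − 9.6 − 15.7 − 13.4 − 13.6 − 13.3 + 2.2 + 4.3 + 5.6 + 3.7 − 1.4 = 90.7%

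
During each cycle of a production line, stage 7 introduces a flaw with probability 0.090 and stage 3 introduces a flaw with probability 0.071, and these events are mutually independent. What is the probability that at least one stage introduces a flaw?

0.15461

P(none) = (1 − 0.090) × (1 − 0.071) = 0.910 × 0.929 = 0.84539
P(at least one) = 1 − 0.84539 = 0.15461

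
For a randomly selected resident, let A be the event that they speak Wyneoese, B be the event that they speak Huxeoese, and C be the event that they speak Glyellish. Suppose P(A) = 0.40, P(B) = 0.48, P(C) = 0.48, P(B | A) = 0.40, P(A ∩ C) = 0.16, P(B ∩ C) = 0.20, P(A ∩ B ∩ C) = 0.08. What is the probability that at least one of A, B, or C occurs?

0.92

P(A ∩ B) = P(A)·P(B|A) = 0.40 × 0.40 = 0.16
P(A ∪ B ∪ C) = 0.40 + 0.48 + 0.48 − 0.16 − 0.16 − 0.20 + 0.08 = 0.92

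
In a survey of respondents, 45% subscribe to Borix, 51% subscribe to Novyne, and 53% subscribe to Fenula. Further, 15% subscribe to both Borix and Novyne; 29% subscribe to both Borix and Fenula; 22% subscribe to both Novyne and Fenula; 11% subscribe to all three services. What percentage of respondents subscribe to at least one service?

Inclusion–exclusion gives
P(union) = 45 + 51 + 53 − 15 − 29 − 22 + 11 = 94%

94%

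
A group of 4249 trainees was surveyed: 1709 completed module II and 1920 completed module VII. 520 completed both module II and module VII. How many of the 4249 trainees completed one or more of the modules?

By inclusion-exclusion,
N(≥1) = 1709 + 1920 − 520 = 3109

3109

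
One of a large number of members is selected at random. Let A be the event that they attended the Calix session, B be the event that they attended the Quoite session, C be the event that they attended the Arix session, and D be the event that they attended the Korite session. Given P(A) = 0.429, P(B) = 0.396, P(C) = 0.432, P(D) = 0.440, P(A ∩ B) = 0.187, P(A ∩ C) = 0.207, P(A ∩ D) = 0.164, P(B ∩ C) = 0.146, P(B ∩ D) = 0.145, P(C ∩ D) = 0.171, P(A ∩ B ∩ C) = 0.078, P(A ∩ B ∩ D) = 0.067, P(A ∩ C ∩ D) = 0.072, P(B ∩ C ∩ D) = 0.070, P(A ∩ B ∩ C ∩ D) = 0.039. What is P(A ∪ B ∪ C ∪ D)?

0.925

Inclusion–exclusion gives
P(A ∪ B ∪ C ∪ D) = 0.429 + 0.396 + 0.432 + 0.440 − 0.187 − 0.207 − 0.164 − 0.146 − 0.145 − 0.171 + 0.078 + 0.067 + 0.072 + 0.070 − 0.039 = 0.925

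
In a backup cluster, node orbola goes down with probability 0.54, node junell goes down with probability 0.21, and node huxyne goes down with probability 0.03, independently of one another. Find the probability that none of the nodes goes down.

0.352498

P(none) = (1 − 0.54) × (1 − 0.21) × (1 − 0.03) = 0.46 × 0.79 × 0.97 = 0.352498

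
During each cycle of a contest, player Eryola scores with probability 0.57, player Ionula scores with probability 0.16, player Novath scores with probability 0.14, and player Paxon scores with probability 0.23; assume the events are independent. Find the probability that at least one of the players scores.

P(none) = (1 − 0.57) × (1 − 0.16) × (1 − 0.14) × (1 − 0.23) = 0.43 × 0.84 × 0.86 × 0.77 = 0.23918664
P(at least one) = 1 − 0.23918664 = 0.76081336

0.76081336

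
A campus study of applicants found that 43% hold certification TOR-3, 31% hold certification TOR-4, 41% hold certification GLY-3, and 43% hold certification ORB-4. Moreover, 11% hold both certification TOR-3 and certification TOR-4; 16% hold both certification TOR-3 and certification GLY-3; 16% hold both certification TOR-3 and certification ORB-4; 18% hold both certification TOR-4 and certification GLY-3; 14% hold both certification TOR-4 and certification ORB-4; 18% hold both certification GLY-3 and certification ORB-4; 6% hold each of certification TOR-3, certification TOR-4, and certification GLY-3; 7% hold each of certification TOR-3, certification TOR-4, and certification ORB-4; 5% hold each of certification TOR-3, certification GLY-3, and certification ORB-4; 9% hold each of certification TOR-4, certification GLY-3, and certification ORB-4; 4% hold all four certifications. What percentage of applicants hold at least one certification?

88%

Apply inclusion-exclusion:
P(≥1) = 43 + 31 + 41 + 43 − 11 − 16 − 16 − 18 − 14 − 18 + 6 + 7 + 5 + 9 − 4 = 88%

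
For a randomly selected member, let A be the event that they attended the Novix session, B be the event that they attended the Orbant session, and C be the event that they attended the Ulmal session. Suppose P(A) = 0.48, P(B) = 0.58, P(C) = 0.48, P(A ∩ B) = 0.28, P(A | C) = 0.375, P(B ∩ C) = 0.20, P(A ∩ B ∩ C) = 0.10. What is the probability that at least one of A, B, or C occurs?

0.98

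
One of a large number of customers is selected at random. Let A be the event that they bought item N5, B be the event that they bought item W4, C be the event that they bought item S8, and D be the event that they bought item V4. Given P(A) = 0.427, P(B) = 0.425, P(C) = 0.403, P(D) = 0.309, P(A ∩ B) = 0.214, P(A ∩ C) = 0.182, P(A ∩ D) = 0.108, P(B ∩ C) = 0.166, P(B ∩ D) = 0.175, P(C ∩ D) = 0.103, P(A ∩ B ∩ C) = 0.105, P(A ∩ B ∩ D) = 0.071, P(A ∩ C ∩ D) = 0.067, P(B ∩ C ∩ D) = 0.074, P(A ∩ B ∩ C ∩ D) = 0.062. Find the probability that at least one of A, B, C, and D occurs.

Using inclusion–exclusion:
P(A ∪ B ∪ C ∪ D) = 0.427 + 0.425 + 0.403 + 0.309 − 0.214 − 0.182 − 0.108 − 0.166 − 0.175 − 0.103 + 0.105 + 0.071 + 0.067 + 0.074 − 0.062 = 0.871

0.871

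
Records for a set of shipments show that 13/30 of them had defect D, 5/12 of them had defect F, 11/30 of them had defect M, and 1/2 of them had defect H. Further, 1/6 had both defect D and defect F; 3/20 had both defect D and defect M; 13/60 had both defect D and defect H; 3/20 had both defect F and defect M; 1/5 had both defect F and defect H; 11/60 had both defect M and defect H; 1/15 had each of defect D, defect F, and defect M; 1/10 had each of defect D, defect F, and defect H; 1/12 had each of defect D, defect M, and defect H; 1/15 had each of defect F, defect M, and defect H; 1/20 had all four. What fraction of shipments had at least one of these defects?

11/12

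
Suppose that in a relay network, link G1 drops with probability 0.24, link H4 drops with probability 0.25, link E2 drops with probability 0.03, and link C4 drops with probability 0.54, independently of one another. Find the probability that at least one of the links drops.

0.745666

Since the events are independent, P(none) is the product of the individual non-occurrence probabilities.
P(none) = (1 − 0.24) × (1 − 0.25) × (1 − 0.03) × (1 − 0.54) = 0.76 × 0.75 × 0.97 × 0.46 = 0.254334
P(at least one) = 1 − 0.254334 = 0.745666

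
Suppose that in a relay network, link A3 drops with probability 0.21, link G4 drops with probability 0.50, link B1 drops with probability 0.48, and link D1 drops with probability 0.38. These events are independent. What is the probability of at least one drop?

Since the events are independent, P(none) is the product of the individual non-occurrence probabilities.
P(none) = (1 − 0.21) × (1 − 0.50) × (1 − 0.48) × (1 − 0.38) = 0.79 × 0.50 × 0.52 × 0.62 = 0.127348
P(at least one) = 1 − 0.127348 = 0.872652

0.872652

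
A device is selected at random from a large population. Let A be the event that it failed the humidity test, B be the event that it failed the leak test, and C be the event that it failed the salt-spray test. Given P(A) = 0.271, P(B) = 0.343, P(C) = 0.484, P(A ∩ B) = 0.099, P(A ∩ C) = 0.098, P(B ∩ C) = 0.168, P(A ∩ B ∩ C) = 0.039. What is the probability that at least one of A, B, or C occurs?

0.772

Inclusion–exclusion gives
P(A ∪ B ∪ C) = 0.271 + 0.343 + 0.484 − 0.099 − 0.098 − 0.168 + 0.039 = 0.772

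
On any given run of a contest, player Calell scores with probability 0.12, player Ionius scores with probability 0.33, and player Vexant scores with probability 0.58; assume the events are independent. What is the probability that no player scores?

0.247632

P(none) = (1 − 0.12) × (1 − 0.33) × (1 − 0.58) = 0.88 × 0.67 × 0.42 = 0.247632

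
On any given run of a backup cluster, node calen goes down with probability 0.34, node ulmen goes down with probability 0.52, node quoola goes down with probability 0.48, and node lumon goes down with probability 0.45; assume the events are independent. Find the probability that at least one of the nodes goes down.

Since the events are independent, P(none) is the product of the individual non-occurrence probabilities.
P(none) = (1 − 0.34) × (1 − 0.52) × (1 − 0.48) × (1 − 0.45) = 0.66 × 0.48 × 0.52 × 0.55 = 0.0906048
P(at least one) = 1 − 0.0906048 = 0.9093952

0.9093952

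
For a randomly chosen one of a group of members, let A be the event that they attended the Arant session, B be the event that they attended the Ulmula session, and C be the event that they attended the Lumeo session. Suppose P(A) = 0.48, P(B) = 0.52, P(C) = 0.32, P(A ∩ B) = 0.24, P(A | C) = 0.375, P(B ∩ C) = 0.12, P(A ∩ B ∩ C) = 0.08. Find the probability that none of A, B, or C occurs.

P(A ∩ C) = P(C)·P(A|C) = 0.32 × 0.375 = 0.12
Inclusion–exclusion gives
P(A ∪ B ∪ C) = 0.48 + 0.52 + 0.32 − 0.24 − 0.12 − 0.12 + 0.08 = 0.92
P(none) = 1 − 0.92 = 0.08

0.08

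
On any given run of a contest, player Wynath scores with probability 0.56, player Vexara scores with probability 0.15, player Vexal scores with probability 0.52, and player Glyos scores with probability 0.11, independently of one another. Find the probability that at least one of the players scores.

0.8402272

Independence gives P(none) = ∏(1 − pᵢ).
P(none) = (1 − 0.56) × (1 − 0.15) × (1 − 0.52) × (1 − 0.11) = 0.44 × 0.85 × 0.48 × 0.89 = 0.1597728
P(at least one) = 1 − 0.1597728 = 0.8402272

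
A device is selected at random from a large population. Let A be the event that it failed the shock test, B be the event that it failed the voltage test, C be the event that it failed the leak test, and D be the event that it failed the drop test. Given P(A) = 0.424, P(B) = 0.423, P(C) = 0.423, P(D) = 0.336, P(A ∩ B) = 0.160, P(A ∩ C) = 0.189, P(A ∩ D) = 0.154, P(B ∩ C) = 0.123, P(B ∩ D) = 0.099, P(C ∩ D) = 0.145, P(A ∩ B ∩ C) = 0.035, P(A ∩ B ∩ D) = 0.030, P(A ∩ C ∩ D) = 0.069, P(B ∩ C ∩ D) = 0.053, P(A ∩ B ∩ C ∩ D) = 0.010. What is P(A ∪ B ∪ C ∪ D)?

0.913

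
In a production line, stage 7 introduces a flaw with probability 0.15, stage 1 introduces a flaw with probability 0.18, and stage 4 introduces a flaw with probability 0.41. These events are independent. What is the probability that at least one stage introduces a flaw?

P(none) = (1 − 0.15) × (1 − 0.18) × (1 − 0.41) = 0.85 × 0.82 × 0.59 = 0.41123
P(at least one) = 1 − 0.41123 = 0.58877

0.58877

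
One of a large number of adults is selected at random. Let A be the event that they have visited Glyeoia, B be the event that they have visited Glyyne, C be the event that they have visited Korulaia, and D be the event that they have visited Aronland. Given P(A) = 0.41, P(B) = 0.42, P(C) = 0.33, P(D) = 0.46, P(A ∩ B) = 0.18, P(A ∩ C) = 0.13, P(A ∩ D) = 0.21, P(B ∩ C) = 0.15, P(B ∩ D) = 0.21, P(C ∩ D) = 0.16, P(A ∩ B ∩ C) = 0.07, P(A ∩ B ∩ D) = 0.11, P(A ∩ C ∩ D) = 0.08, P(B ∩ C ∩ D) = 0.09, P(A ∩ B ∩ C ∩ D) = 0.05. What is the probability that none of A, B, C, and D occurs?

P(A ∪ B ∪ C ∪ D) = 0.41 + 0.42 + 0.33 + 0.46 − 0.18 − 0.13 − 0.21 − 0.15 − 0.21 − 0.16 + 0.07 + 0.11 + 0.08 + 0.09 − 0.05 = 0.88
P(none) = 1 − 0.88 = 0.12

0.12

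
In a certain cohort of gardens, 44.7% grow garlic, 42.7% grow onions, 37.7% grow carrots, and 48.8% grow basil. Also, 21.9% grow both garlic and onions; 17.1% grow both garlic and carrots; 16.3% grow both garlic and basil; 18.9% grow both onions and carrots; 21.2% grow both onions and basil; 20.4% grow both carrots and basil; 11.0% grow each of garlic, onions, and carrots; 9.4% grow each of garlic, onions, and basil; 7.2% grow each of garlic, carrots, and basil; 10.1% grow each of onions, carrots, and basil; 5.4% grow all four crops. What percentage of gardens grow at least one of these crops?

90.4%

Inclusion–exclusion gives
P(≥1) = 44.7 + 42.7 + 37.7 + 48.8 − 21.9 − 17.1 − 16.3 − 18.9 − 21.2 − 20.4 + 11.0 + 9.4 + 7.2 + 10.1 − 5.4 = 90.4%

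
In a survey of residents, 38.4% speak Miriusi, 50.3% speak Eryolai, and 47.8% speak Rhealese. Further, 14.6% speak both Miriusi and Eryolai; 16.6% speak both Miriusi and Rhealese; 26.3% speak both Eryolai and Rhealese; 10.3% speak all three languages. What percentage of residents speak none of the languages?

P(at least one) = 38.4 + 50.3 + 47.8 − 14.6 − 16.6 − 26.3 + 10.3 = 89.3%
P(none) = 100% − 89.3% = 10.7%

10.7%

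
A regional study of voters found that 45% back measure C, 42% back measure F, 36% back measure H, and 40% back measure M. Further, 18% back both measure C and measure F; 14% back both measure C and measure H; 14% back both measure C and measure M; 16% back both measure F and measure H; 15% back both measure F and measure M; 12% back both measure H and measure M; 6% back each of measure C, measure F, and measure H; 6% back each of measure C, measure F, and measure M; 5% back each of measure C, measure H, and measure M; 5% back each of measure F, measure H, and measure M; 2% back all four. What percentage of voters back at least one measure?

Inclusion–exclusion gives
P(at least one) = 45 + 42 + 36 + 40 − 18 − 14 − 14 − 16 − 15 − 12 + 6 + 6 + 5 + 5 − 2 = 94%

94%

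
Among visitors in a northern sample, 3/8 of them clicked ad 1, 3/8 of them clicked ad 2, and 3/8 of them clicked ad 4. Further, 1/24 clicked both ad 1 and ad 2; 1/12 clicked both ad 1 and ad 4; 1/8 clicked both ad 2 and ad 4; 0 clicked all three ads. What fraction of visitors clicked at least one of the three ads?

7/8

P(≥1) = 3/8 + 3/8 + 3/8 − 1/24 − 1/12 − 1/8 + 0 = 7/8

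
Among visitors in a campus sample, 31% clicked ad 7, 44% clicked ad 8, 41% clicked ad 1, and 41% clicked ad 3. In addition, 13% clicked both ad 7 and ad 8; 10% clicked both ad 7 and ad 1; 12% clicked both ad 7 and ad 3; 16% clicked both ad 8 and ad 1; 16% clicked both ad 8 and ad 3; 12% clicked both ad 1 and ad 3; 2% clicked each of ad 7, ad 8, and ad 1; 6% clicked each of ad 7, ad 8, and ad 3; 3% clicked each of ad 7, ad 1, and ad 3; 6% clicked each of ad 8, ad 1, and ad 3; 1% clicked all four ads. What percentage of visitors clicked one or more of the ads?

94%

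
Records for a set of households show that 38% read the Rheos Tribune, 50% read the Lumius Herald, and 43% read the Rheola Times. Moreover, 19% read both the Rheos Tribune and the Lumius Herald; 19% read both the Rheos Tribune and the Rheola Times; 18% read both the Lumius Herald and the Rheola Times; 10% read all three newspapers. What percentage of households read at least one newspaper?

By inclusion-exclusion,
P(at least one) = 38 + 50 + 43 − 19 − 19 − 18 + 10 = 85%

85%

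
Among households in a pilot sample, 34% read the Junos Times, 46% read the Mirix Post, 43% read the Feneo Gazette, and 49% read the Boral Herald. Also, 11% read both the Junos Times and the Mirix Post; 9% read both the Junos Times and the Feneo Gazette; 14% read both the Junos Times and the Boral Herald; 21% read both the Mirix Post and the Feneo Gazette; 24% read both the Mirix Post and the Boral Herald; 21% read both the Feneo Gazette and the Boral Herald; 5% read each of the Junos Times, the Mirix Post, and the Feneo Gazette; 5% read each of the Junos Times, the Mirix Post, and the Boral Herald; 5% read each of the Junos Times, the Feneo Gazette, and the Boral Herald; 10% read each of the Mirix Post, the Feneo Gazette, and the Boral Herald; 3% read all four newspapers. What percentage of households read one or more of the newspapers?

94%

Apply inclusion-exclusion:
P(at least one) = 34 + 46 + 43 + 49 − 11 − 9 − 14 − 21 − 24 − 21 + 5 + 5 + 5 + 10 − 3 = 94%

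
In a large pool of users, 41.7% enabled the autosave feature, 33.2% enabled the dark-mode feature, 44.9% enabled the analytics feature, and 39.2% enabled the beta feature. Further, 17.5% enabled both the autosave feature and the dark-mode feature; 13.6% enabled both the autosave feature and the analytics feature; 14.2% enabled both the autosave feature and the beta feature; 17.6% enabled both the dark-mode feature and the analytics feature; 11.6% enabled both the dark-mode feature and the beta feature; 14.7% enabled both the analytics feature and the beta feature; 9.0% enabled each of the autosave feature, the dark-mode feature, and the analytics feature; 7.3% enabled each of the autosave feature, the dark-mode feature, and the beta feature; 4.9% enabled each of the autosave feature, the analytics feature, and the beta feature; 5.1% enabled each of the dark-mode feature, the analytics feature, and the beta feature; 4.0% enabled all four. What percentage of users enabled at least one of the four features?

92.1%

P(≥1) = 41.7 + 33.2 + 44.9 + 39.2 − 17.5 − 13.6 − 14.2 − 17.6 − 11.6 − 14.7 + 9.0 + 7.3 + 4.9 + 5.1 − 4.0 = 92.1%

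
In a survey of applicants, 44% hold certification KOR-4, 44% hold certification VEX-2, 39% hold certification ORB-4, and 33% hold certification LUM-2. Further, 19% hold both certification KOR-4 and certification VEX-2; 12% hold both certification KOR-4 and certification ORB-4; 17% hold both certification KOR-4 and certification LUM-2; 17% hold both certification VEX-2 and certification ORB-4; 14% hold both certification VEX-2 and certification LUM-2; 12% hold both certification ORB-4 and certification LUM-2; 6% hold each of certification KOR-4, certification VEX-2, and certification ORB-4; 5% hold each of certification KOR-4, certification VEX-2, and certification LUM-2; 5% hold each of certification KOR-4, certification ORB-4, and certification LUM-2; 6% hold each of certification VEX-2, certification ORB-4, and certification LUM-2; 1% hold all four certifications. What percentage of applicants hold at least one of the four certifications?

90%

By inclusion–exclusion:
P(at least one) = 44 + 44 + 39 + 33 − 19 − 12 − 17 − 17 − 14 − 12 + 6 + 5 + 5 + 6 − 1 = 90%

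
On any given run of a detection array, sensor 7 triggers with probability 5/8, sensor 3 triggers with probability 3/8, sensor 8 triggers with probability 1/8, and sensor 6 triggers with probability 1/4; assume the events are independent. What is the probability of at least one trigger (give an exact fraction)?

P(none) = (1 − 5/8) × (1 − 3/8) × (1 − 1/8) × (1 − 1/4) = 3/8 × 5/8 × 7/8 × 3/4 = 315/2048
P(at least one) = 1 − 315/2048 = 1733/2048

1733/2048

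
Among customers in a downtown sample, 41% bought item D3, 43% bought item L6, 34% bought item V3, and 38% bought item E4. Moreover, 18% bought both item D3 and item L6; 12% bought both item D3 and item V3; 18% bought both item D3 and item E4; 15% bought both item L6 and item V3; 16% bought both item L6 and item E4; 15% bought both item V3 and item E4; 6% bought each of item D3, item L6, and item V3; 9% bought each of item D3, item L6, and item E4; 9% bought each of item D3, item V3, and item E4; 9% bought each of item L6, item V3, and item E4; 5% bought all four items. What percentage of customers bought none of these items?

10%

Inclusion–exclusion gives
P(union) = 41 + 43 + 34 + 38 − 18 − 12 − 18 − 15 − 16 − 15 + 6 + 9 + 9 + 9 − 5 = 90%
P(none) = 100% − 90% = 10%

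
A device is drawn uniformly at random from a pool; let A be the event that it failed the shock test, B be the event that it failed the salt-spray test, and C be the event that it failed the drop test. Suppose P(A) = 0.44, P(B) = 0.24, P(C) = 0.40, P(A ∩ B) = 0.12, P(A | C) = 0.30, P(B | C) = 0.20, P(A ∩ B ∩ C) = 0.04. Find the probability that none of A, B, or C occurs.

0.20

P(A ∩ C) = P(C)·P(A|C) = 0.40 × 0.30 = 0.12
P(B ∩ C) = P(C)·P(B|C) = 0.40 × 0.20 = 0.08
By inclusion–exclusion:
P(A ∪ B ∪ C) = 0.44 + 0.24 + 0.40 − 0.12 − 0.12 − 0.08 + 0.04 = 0.80
P(none) = 1 − 0.80 = 0.20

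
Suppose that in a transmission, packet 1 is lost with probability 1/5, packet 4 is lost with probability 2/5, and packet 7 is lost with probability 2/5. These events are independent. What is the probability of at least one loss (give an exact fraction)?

P(none) = (1 − 1/5) × (1 − 2/5) × (1 − 2/5) = 4/5 × 3/5 × 3/5 = 36/125
P(at least one) = 1 − 36/125 = 89/125

89/125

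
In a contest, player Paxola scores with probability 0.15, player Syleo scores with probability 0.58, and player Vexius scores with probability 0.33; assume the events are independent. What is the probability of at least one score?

P(none) = (1 − 0.15) × (1 − 0.58) × (1 − 0.33) = 0.85 × 0.42 × 0.67 = 0.23919
P(at least one) = 1 − 0.23919 = 0.76081

0.76081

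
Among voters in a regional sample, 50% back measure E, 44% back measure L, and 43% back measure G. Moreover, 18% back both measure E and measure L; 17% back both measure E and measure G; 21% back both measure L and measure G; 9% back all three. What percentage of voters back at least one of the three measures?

90%

Apply inclusion-exclusion:
P(≥1) = 50 + 44 + 43 − 18 − 17 − 21 + 9 = 90%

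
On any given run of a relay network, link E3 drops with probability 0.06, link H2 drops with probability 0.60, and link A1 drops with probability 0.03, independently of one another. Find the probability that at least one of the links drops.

0.63528

Independence gives P(none) = ∏(1 − pᵢ).
P(none) = (1 − 0.06) × (1 − 0.60) × (1 − 0.03) = 0.94 × 0.40 × 0.97 = 0.36472
P(at least one) = 1 − 0.36472 = 0.63528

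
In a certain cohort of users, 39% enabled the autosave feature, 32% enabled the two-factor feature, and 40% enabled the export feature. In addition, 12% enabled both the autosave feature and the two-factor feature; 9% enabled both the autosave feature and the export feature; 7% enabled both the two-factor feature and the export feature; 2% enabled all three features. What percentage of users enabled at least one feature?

85%

P(union) = 39 + 32 + 40 − 12 − 9 − 7 + 2 = 85%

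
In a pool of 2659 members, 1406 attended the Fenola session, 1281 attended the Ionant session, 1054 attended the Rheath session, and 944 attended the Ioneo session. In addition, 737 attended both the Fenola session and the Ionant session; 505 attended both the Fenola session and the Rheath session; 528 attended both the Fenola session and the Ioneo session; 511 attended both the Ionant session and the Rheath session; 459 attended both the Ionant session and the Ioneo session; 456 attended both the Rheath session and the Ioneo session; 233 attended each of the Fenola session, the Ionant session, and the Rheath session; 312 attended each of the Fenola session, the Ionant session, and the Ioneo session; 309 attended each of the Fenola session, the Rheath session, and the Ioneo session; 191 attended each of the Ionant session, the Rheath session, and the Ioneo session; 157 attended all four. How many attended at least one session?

2377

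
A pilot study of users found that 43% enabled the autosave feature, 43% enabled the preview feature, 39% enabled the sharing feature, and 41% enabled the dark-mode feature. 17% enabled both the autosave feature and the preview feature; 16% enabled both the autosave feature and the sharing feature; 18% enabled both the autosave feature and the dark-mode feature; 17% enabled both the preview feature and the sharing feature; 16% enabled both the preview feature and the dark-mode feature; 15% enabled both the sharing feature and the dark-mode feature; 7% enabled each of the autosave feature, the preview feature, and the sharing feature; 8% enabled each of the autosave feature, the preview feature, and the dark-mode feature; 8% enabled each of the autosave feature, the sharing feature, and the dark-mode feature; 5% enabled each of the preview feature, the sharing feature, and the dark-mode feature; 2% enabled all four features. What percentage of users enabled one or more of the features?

P(≥1) = 43 + 43 + 39 + 41 − 17 − 16 − 18 − 17 − 16 − 15 + 7 + 8 + 8 + 5 − 2 = 93%

93%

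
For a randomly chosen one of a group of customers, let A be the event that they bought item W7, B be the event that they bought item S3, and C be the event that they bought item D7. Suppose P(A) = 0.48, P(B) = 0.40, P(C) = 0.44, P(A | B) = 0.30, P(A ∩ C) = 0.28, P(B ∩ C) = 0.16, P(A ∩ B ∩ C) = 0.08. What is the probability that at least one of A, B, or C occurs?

0.84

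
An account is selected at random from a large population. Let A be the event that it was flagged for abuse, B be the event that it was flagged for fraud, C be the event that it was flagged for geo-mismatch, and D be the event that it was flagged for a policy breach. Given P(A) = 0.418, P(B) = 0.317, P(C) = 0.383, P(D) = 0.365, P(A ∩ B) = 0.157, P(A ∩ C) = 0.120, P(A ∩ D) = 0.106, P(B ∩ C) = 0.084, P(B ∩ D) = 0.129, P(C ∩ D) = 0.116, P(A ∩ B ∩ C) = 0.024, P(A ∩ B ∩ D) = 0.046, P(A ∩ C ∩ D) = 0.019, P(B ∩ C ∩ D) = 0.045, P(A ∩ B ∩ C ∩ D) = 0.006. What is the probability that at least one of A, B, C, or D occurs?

0.899

P(A ∪ B ∪ C ∪ D) = 0.418 + 0.317 + 0.383 + 0.365 − 0.157 − 0.120 − 0.106 − 0.084 − 0.129 − 0.116 + 0.024 + 0.046 + 0.019 + 0.045 − 0.006 = 0.899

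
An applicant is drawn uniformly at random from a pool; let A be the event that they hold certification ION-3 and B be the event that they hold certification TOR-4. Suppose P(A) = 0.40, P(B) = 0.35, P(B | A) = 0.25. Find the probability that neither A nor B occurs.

P(A ∩ B) = P(A)·P(B|A) = 0.40 × 0.25 = 0.10
P(A ∪ B) = 0.40 + 0.35 − 0.10 = 0.65
P(none) = 1 − 0.65 = 0.35

0.35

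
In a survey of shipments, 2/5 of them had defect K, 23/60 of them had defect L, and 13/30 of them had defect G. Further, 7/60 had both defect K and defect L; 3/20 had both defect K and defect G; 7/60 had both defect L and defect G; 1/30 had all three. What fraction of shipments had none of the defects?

2/15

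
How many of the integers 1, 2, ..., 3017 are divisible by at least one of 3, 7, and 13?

1426

Using inclusion–exclusion:
floor(3017/3) + floor(3017/7) + floor(3017/13) − floor(3017/21) − floor(3017/39) − floor(3017/91) + floor(3017/273) = 1005 + 431 + 232 − 143 − 77 − 33 + 11 = 1426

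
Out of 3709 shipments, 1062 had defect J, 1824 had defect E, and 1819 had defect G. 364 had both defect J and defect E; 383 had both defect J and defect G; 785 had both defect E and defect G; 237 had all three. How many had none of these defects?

Using inclusion–exclusion:
N(≥1) = 1062 + 1824 + 1819 − 364 − 383 − 785 + 237 = 3410
None: 3709 − 3410 = 299

299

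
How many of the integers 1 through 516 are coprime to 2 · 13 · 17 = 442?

224

Using inclusion–exclusion:
⌊516/2⌋ + ⌊516/13⌋ + ⌊516/17⌋ − ⌊516/26⌋ − ⌊516/34⌋ − ⌊516/221⌋ + ⌊516/442⌋ = 258 + 39 + 30 − 19 − 15 − 2 + 1 = 292
516 − 292 = 224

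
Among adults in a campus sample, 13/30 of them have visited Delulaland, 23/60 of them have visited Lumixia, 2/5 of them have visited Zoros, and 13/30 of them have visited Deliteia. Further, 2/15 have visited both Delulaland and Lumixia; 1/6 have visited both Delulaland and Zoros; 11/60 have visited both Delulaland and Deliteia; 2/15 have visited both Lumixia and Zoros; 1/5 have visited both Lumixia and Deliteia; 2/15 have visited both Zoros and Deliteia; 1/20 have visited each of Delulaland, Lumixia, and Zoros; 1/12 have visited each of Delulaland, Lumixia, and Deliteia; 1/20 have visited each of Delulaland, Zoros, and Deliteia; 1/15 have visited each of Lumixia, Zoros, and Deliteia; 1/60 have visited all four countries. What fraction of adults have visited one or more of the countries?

14/15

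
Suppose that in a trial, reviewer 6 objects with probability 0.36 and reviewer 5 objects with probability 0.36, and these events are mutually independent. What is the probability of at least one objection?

Since the events are independent, P(none) is the product of the individual non-occurrence probabilities.
P(none) = (1 − 0.36) × (1 − 0.36) = 0.64 × 0.64 = 0.4096
P(at least one) = 1 − 0.4096 = 0.5904

0.5904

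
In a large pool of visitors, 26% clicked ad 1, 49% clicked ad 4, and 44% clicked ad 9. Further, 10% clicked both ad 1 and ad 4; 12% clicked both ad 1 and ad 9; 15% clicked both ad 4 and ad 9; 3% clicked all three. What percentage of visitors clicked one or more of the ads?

85%

By inclusion–exclusion:
P(at least one) = 26 + 49 + 44 − 10 − 12 − 15 + 3 = 85%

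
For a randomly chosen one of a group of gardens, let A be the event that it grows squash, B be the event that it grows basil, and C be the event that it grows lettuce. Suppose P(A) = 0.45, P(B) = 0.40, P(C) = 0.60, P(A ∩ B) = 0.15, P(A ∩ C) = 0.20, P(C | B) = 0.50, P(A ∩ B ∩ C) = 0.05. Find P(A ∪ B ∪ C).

0.95

P(B ∩ C) = P(B)·P(C|B) = 0.40 × 0.50 = 0.20
Inclusion–exclusion gives
P(A ∪ B ∪ C) = 0.45 + 0.40 + 0.60 − 0.15 − 0.20 − 0.20 + 0.05 = 0.95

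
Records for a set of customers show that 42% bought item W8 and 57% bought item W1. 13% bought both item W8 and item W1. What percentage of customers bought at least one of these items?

86%

P(≥1) = 42 + 57 − 13 = 86%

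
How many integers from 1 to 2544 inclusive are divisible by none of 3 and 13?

Using inclusion–exclusion:
⌊2544/3⌋ + ⌊2544/13⌋ − ⌊2544/39⌋ = 848 + 195 − 65 = 978
2544 − 978 = 1566

1566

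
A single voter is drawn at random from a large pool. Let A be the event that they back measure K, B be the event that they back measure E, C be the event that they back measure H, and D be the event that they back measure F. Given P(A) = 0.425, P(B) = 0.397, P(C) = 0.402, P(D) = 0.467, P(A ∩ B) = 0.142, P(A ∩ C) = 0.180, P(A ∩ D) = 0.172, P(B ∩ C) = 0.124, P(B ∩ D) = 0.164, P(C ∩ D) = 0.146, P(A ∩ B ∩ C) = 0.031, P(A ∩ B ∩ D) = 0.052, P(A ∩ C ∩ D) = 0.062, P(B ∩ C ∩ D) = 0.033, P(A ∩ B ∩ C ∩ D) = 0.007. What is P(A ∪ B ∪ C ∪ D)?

0.934

By inclusion–exclusion:
P(A ∪ B ∪ C ∪ D) = 0.425 + 0.397 + 0.402 + 0.467 − 0.142 − 0.180 − 0.172 − 0.124 − 0.164 − 0.146 + 0.031 + 0.052 + 0.062 + 0.033 − 0.007 = 0.934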